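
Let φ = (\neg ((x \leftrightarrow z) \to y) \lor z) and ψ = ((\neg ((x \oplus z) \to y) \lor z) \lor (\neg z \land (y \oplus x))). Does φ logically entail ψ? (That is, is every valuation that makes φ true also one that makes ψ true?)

no

x  y  z  |  φ  ψ
0  0  0  |  1  0
0  0  1  |  1  1
0  1  0  |  0  1
0  1  1  |  1  1
1  0  0  |  0  1
1  0  1  |  1  1
1  1  0  |  0  0
1  1  1  |  1  1
At x=0, y=0, z=0 we have φ true but ψ false, so φ does not entail ψ.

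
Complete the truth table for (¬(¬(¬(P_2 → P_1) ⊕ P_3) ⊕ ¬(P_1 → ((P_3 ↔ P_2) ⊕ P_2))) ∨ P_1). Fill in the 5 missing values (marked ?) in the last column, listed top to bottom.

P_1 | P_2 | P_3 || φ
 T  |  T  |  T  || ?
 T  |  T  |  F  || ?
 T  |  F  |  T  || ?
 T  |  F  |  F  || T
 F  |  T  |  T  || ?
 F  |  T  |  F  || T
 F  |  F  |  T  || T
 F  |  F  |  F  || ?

Row P_1=T, P_2=T, P_3=T: ¬(¬(¬(P_2 → P_1) ⊕ P_3) ⊕ ¬(P_1 → ((P_3 ↔ P_2) ⊕ P_2))) = F, so the formula = T.
Row P_1=T, P_2=T, P_3=F: ¬(¬(¬(P_2 → P_1) ⊕ P_3) ⊕ ¬(P_1 → ((P_3 ↔ P_2) ⊕ P_2))) = F, so the formula = T.
Row P_1=T, P_2=F, P_3=T: ¬(¬(¬(P_2 → P_1) ⊕ P_3) ⊕ ¬(P_1 → ((P_3 ↔ P_2) ⊕ P_2))) = F, so the formula = T.
Row P_1=F, P_2=T, P_3=T: ¬(¬(¬(P_2 → P_1) ⊕ P_3) ⊕ ¬(P_1 → ((P_3 ↔ P_2) ⊕ P_2))) = F, so the formula = F.
Row P_1=F, P_2=F, P_3=F: ¬(¬(¬(P_2 → P_1) ⊕ P_3) ⊕ ¬(P_1 → ((P_3 ↔ P_2) ⊕ P_2))) = F, so the formula = F.

T, T, T, F, F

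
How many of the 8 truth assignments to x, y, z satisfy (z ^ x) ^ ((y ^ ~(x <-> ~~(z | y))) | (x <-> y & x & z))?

3

x  y  z     (z ^ x)  (z | y)  ~(z | y)  ~~(z | y)  (x <-> ~~(z | y))  ~(x <-> ~~(z | y))  (y ^ ~(x <-> ~~(z | y)))  (x & z)  (y & (x & z))  (x <-> (y & (x & z)))  φ
F  F  F        F        F        T          F              T                  F                      F                 F           F                  T            T
F  F  T        T        T        F          T              F                  T                      T                 F           F                  T            F
F  T  F        F        T        F          T              F                  T                      F                 F           F                  T            T
F  T  T        T        T        F          T              F                  T                      F                 F           F                  T            F
T  F  F        T        F        T          F              F                  T                      T                 F           F                  F            F
T  F  T        F        T        F          T              T                  F                      F                 T           F                  F            F
T  T  F        T        T        F          T              T                  F                      T                 F           F                  F            F
T  T  T        F        T        F          T              T                  F                      T                 T           T                  T            T
The formula is true on 3 of the 8 rows.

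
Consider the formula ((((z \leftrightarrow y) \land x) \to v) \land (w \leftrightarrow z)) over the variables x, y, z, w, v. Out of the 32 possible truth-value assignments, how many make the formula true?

x | y | z | w | v | φ
- | - | - | - | - | -
F | F | F | F | F | T
F | F | F | F | T | T
F | F | F | T | F | F
F | F | F | T | T | F
F | F | T | F | F | F
F | F | T | F | T | F
F | F | T | T | F | T
F | F | T | T | T | T
F | T | F | F | F | T
F | T | F | F | T | T
F | T | F | T | F | F
F | T | F | T | T | F
F | T | T | F | F | F
F | T | T | F | T | F
F | T | T | T | F | T
F | T | T | T | T | T
T | F | F | F | F | F
T | F | F | F | T | T
T | F | F | T | F | F
T | F | F | T | T | F
T | F | T | F | F | F
T | F | T | F | T | F
T | F | T | T | F | T
T | F | T | T | T | T
T | T | F | F | F | T
T | T | F | F | T | T
T | T | F | T | F | F
T | T | F | T | T | F
T | T | T | F | F | F
T | T | T | F | T | F
T | T | T | T | F | F
T | T | T | T | T | T
The formula is true on 14 of the 32 rows.

14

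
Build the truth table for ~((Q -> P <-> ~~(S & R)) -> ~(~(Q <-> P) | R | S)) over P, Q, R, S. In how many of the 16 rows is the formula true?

6

P  Q  R  S     (Q -> P)  (S & R)  ~(S & R)  ~~(S & R)  ((Q -> P) <-> ~~(S & R))  (Q <-> P)  ~(Q <-> P)  (R | S)  (~(Q <-> P) | (R | S))  ~(~(Q <-> P) | (R | S))  φ
F  F  F  F        T         F        T          F                 F                  T          F          F               F                        T             F
F  F  F  T        T         F        T          F                 F                  T          F          T               T                        F             F
F  F  T  F        T         F        T          F                 F                  T          F          T               T                        F             F
F  F  T  T        T         T        F          T                 T                  T          F          T               T                        F             T
F  T  F  F        F         F        T          F                 T                  F          T          F               T                        F             T
F  T  F  T        F         F        T          F                 T                  F          T          T               T                        F             T
F  T  T  F        F         F        T          F                 T                  F          T          T               T                        F             T
F  T  T  T        F         T        F          T                 F                  F          T          T               T                        F             F
T  F  F  F        T         F        T          F                 F                  F          T          F               T                        F             F
T  F  F  T        T         F        T          F                 F                  F          T          T               T                        F             F
T  F  T  F        T         F        T          F                 F                  F          T          T               T                        F             F
T  F  T  T        T         T        F          T                 T                  F          T          T               T                        F             T
T  T  F  F        T         F        T          F                 F                  T          F          F               F                        T             F
T  T  F  T        T         F        T          F                 F                  T          F          T               T                        F             F
T  T  T  F        T         F        T          F                 F                  T          F          T               T                        F             F
T  T  T  T        T         T        F          T                 T                  T          F          T               T                        F             T
The formula is true on 6 of the 16 rows.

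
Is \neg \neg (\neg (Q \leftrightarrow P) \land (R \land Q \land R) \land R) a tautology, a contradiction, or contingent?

P | Q | R || (Q \leftrightarrow P) | \neg (Q \leftrightarrow P) | (R \land Q \land R) | φ
F | F | F ||           T           |             F              |          F          | F
F | F | T ||           T           |             F              |          F          | F
F | T | F ||           F           |             T              |          F          | F
F | T | T ||           F           |             T              |          T          | T
T | F | F ||           F           |             T              |          F          | F
T | F | T ||           F           |             T              |          F          | F
T | T | F ||           T           |             F              |          F          | F
T | T | T ||           T           |             F              |          T          | F
1 of 8 rows are T, so the formula is contingent.

contingent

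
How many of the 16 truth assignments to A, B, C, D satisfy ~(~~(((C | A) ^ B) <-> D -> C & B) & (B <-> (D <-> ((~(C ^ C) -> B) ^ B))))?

14

A | B | C | D | φ
- | - | - | - | -
0 | 0 | 0 | 0 | 1
0 | 0 | 0 | 1 | 0
0 | 0 | 1 | 0 | 1
0 | 0 | 1 | 1 | 1
0 | 1 | 0 | 0 | 0
0 | 1 | 0 | 1 | 1
0 | 1 | 1 | 0 | 1
0 | 1 | 1 | 1 | 1
1 | 0 | 0 | 0 | 1
1 | 0 | 0 | 1 | 1
1 | 0 | 1 | 0 | 1
1 | 0 | 1 | 1 | 1
1 | 1 | 0 | 0 | 1
1 | 1 | 0 | 1 | 1
1 | 1 | 1 | 0 | 1
1 | 1 | 1 | 1 | 1
The formula is true on 14 of the 16 rows.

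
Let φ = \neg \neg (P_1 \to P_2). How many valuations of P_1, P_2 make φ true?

P_1  P_2  |  (P_1 \to P_2)  \neg (P_1 \to P_2)  \neg \neg (P_1 \to P_2)
 F    F   |        T                F                      T           
 F    T   |        T                F                      T           
 T    F   |        F                T                      F           
 T    T   |        T                F                      T           
The formula is true on 3 of the 4 rows.

3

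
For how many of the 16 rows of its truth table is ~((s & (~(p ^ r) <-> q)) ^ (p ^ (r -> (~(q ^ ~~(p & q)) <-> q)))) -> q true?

p | q | r | s | (p ^ r) | ~(p ^ r) | (~(p ^ r) <-> q) | (s & (~(p ^ r) <-> q)) | (p & q) | ~(p & q) | ~~(p & q) | (q ^ ~~(p & q)) | ~(q ^ ~~(p & q)) | (~(q ^ ~~(p & q)) <-> q) | φ
- | - | - | - | ------- | -------- | ---------------- | ---------------------- | ------- | -------- | --------- | --------------- | ---------------- | ------------------------ | -
T | T | T | T |    F    |    T     |        T         |           T            |    T    |    F     |     T     |        F        |        T         |            T             | T
T | T | T | F |    F    |    T     |        T         |           F            |    T    |    F     |     T     |        F        |        T         |            T             | T
T | T | F | T |    T    |    F     |        F         |           F            |    T    |    F     |     T     |        F        |        T         |            T             | T
T | T | F | F |    T    |    F     |        F         |           F            |    T    |    F     |     T     |        F        |        T         |            T             | T
T | F | T | T |    F    |    T     |        F         |           F            |    F    |    T     |     F     |        F        |        T         |            F             | T
T | F | T | F |    F    |    T     |        F         |           F            |    F    |    T     |     F     |        F        |        T         |            F             | T
T | F | F | T |    T    |    F     |        T         |           T            |    F    |    T     |     F     |        F        |        T         |            F             | T
T | F | F | F |    T    |    F     |        T         |           F            |    F    |    T     |     F     |        F        |        T         |            F             | F
F | T | T | T |    T    |    F     |        F         |           F            |    F    |    T     |     F     |        T        |        F         |            F             | T
F | T | T | F |    T    |    F     |        F         |           F            |    F    |    T     |     F     |        T        |        F         |            F             | T
F | T | F | T |    F    |    T     |        T         |           T            |    F    |    T     |     F     |        T        |        F         |            F             | T
F | T | F | F |    F    |    T     |        T         |           F            |    F    |    T     |     F     |        T        |        F         |            F             | T
F | F | T | T |    T    |    F     |        T         |           T            |    F    |    T     |     F     |        F        |        T         |            F             | T
F | F | T | F |    T    |    F     |        T         |           F            |    F    |    T     |     F     |        F        |        T         |            F             | F
F | F | F | T |    F    |    T     |        F         |           F            |    F    |    T     |     F     |        F        |        T         |            F             | T
F | F | F | F |    F    |    T     |        F         |           F            |    F    |    T     |     F     |        F        |        T         |            F             | T
The formula is true on 14 of the 16 rows.

14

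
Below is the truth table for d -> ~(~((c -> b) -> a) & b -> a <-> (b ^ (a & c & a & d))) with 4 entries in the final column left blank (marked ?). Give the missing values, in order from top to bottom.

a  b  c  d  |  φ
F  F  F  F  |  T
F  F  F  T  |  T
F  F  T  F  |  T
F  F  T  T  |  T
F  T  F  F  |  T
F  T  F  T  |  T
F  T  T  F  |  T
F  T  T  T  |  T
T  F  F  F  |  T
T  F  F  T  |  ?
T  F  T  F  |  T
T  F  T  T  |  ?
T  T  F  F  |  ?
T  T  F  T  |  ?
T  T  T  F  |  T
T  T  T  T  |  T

Row a=T, b=F, c=F, d=T: ~(~((c -> b) -> a) & b -> a <-> (b ^ (a & c & a & d))) = T, so the formula = T.
Row a=T, b=F, c=T, d=T: ~(~((c -> b) -> a) & b -> a <-> (b ^ (a & c & a & d))) = F, so the formula = F.
Row a=T, b=T, c=F, d=F: ~(~((c -> b) -> a) & b -> a <-> (b ^ (a & c & a & d))) = F, so the formula = T.
Row a=T, b=T, c=F, d=T: ~(~((c -> b) -> a) & b -> a <-> (b ^ (a & c & a & d))) = F, so the formula = F.

T, F, T, F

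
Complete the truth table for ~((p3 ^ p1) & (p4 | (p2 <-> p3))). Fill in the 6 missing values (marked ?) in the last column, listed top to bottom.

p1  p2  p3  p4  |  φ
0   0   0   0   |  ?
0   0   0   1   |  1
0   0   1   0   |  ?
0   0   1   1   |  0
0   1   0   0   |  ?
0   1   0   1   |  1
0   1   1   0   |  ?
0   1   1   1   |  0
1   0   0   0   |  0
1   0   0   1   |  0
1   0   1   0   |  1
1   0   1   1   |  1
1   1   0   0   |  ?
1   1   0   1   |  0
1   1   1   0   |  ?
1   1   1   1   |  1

Row p1=0, p2=0, p3=0, p4=0: (p3 ^ p1) = 0, (p4 | (p2 <-> p3)) = 1, ((p3 ^ p1) & (p4 | (p2 <-> p3))) = 0, so the formula = 1.
Row p1=0, p2=0, p3=1, p4=0: (p3 ^ p1) = 1, (p4 | (p2 <-> p3)) = 0, ((p3 ^ p1) & (p4 | (p2 <-> p3))) = 0, so the formula = 1.
Row p1=0, p2=1, p3=0, p4=0: (p3 ^ p1) = 0, (p4 | (p2 <-> p3)) = 0, ((p3 ^ p1) & (p4 | (p2 <-> p3))) = 0, so the formula = 1.
Row p1=0, p2=1, p3=1, p4=0: (p3 ^ p1) = 1, (p4 | (p2 <-> p3)) = 1, ((p3 ^ p1) & (p4 | (p2 <-> p3))) = 1, so the formula = 0.
Row p1=1, p2=1, p3=0, p4=0: (p3 ^ p1) = 1, (p4 | (p2 <-> p3)) = 0, ((p3 ^ p1) & (p4 | (p2 <-> p3))) = 0, so the formula = 1.
Row p1=1, p2=1, p3=1, p4=0: (p3 ^ p1) = 0, (p4 | (p2 <-> p3)) = 1, ((p3 ^ p1) & (p4 | (p2 <-> p3))) = 0, so the formula = 1.

1, 1, 1, 0, 1, 1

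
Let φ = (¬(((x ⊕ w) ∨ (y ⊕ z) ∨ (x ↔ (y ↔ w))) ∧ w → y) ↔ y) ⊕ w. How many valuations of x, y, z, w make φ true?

x | y | z | w || (x ⊕ w) | (y ⊕ z) | (y ↔ w) | (x ↔ (y ↔ w)) | φ
1 | 1 | 1 | 1 ||    0    |    0    |    1    |       1       | 1
1 | 1 | 1 | 0 ||    1    |    0    |    0    |       0       | 0
1 | 1 | 0 | 1 ||    0    |    1    |    1    |       1       | 1
1 | 1 | 0 | 0 ||    1    |    1    |    0    |       0       | 0
1 | 0 | 1 | 1 ||    0    |    1    |    0    |       0       | 1
1 | 0 | 1 | 0 ||    1    |    1    |    1    |       1       | 1
1 | 0 | 0 | 1 ||    0    |    0    |    0    |       0       | 0
1 | 0 | 0 | 0 ||    1    |    0    |    1    |       1       | 1
0 | 1 | 1 | 1 ||    1    |    0    |    1    |       0       | 1
0 | 1 | 1 | 0 ||    0    |    0    |    0    |       1       | 0
0 | 1 | 0 | 1 ||    1    |    1    |    1    |       0       | 1
0 | 1 | 0 | 0 ||    0    |    1    |    0    |       1       | 0
0 | 0 | 1 | 1 ||    1    |    1    |    0    |       1       | 1
0 | 0 | 1 | 0 ||    0    |    1    |    1    |       0       | 1
0 | 0 | 0 | 1 ||    1    |    0    |    0    |       1       | 1
0 | 0 | 0 | 0 ||    0    |    0    |    1    |       0       | 1
The formula is true on 11 of the 16 rows.

11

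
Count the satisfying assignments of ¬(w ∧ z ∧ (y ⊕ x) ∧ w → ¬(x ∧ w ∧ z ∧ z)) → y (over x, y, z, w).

15

x  y  z  w  |  (y ⊕ x)  (w ∧ z ∧ (y ⊕ x) ∧ w)  (x ∧ w ∧ z ∧ z)  ¬(x ∧ w ∧ z ∧ z)  φ
T  T  T  T  |     F               F                   T                F          T
T  T  T  F  |     F               F                   F                T          T
T  T  F  T  |     F               F                   F                T          T
T  T  F  F  |     F               F                   F                T          T
T  F  T  T  |     T               T                   T                F          F
T  F  T  F  |     T               F                   F                T          T
T  F  F  T  |     T               F                   F                T          T
T  F  F  F  |     T               F                   F                T          T
F  T  T  T  |     T               T                   F                T          T
F  T  T  F  |     T               F                   F                T          T
F  T  F  T  |     T               F                   F                T          T
F  T  F  F  |     T               F                   F                T          T
F  F  T  T  |     F               F                   F                T          T
F  F  T  F  |     F               F                   F                T          T
F  F  F  T  |     F               F                   F                T          T
F  F  F  F  |     F               F                   F                T          T
The formula is true on 15 of the 16 rows.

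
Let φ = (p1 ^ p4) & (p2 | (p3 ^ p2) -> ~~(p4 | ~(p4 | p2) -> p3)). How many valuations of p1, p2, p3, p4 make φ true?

p1  p2  p3  p4     (p1 ^ p4)  (p3 ^ p2)  (p2 | (p3 ^ p2))  (p4 | p2)  ~(p4 | p2)  (p4 | ~(p4 | p2))  ((p4 | ~(p4 | p2)) -> p3)  ~((p4 | ~(p4 | p2)) -> p3)  ~~((p4 | ~(p4 | p2)) -> p3)  φ
1   1   1   1          0          0             1              1          0               1                      1                          0                            1               0
1   1   1   0          1          0             1              1          0               0                      1                          0                            1               1
1   1   0   1          0          1             1              1          0               1                      0                          1                            0               0
1   1   0   0          1          1             1              1          0               0                      1                          0                            1               1
1   0   1   1          0          1             1              1          0               1                      1                          0                            1               0
1   0   1   0          1          1             1              0          1               1                      1                          0                            1               1
1   0   0   1          0          0             0              1          0               1                      0                          1                            0               0
1   0   0   0          1          0             0              0          1               1                      0                          1                            0               1
0   1   1   1          1          0             1              1          0               1                      1                          0                            1               1
0   1   1   0          0          0             1              1          0               0                      1                          0                            1               0
0   1   0   1          1          1             1              1          0               1                      0                          1                            0               0
0   1   0   0          0          1             1              1          0               0                      1                          0                            1               0
0   0   1   1          1          1             1              1          0               1                      1                          0                            1               1
0   0   1   0          0          1             1              0          1               1                      1                          0                            1               0
0   0   0   1          1          0             0              1          0               1                      0                          1                            0               1
0   0   0   0          0          0             0              0          1               1                      0                          1                            0               0
The formula is true on 7 of the 16 rows.

7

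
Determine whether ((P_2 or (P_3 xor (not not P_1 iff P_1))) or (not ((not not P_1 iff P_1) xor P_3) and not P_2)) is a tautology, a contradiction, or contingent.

 P_1  |  P_2  |  P_3  |   φ  
----- | ----- | ----- | -----
False | False | False |  True
False | False |  True |  True
False |  True | False |  True
False |  True |  True |  True
 True | False | False |  True
 True | False |  True |  True
 True |  True | False |  True
 True |  True |  True |  True
Every row is True, so the formula is a tautology.

tautology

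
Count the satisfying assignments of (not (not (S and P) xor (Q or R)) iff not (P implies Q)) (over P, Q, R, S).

6

P | Q | R | S | (S and P) | not (S and P) | (Q or R) | (not (S and P) xor (Q or R)) | (P implies Q) | not (P implies Q) | φ
- | - | - | - | --------- | ------------- | -------- | ---------------------------- | ------------- | ----------------- | -
1 | 1 | 1 | 1 |     1     |       0       |    1     |              1               |       1       |         0         | 1
1 | 1 | 1 | 0 |     0     |       1       |    1     |              0               |       1       |         0         | 0
1 | 1 | 0 | 1 |     1     |       0       |    1     |              1               |       1       |         0         | 1
1 | 1 | 0 | 0 |     0     |       1       |    1     |              0               |       1       |         0         | 0
1 | 0 | 1 | 1 |     1     |       0       |    1     |              1               |       0       |         1         | 0
1 | 0 | 1 | 0 |     0     |       1       |    1     |              0               |       0       |         1         | 1
1 | 0 | 0 | 1 |     1     |       0       |    0     |              0               |       0       |         1         | 1
1 | 0 | 0 | 0 |     0     |       1       |    0     |              1               |       0       |         1         | 0
0 | 1 | 1 | 1 |     0     |       1       |    1     |              0               |       1       |         0         | 0
0 | 1 | 1 | 0 |     0     |       1       |    1     |              0               |       1       |         0         | 0
0 | 1 | 0 | 1 |     0     |       1       |    1     |              0               |       1       |         0         | 0
0 | 1 | 0 | 0 |     0     |       1       |    1     |              0               |       1       |         0         | 0
0 | 0 | 1 | 1 |     0     |       1       |    1     |              0               |       1       |         0         | 0
0 | 0 | 1 | 0 |     0     |       1       |    1     |              0               |       1       |         0         | 0
0 | 0 | 0 | 1 |     0     |       1       |    0     |              1               |       1       |         0         | 1
0 | 0 | 0 | 0 |     0     |       1       |    0     |              1               |       1       |         0         | 1
The formula is true on 6 of the 16 rows.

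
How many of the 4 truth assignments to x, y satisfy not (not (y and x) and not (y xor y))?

x | y | (y and x) | not (y and x) | (y xor y) | not (y xor y) | φ
- | - | --------- | ------------- | --------- | ------------- | -
0 | 0 |     0     |       1       |     0     |       1       | 0
0 | 1 |     0     |       1       |     0     |       1       | 0
1 | 0 |     0     |       1       |     0     |       1       | 0
1 | 1 |     1     |       0       |     0     |       1       | 1
The formula is true on 1 of the 4 rows.

1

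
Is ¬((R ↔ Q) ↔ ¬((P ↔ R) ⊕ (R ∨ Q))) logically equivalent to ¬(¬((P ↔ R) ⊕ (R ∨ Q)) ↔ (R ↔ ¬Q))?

not equivalent

  P   |   Q   |   R   |   φ   |   ψ  
----- | ----- | ----- | ----- | -----
False | False | False |  True | False
False | False |  True | False |  True
False |  True | False |  True | False
False |  True |  True |  True | False
 True | False | False | False |  True
 True | False |  True |  True | False
 True |  True | False | False |  True
 True |  True |  True | False |  True
The columns differ at P=False, Q=False, R=False (φ=True, ψ=False), so they are not equivalent.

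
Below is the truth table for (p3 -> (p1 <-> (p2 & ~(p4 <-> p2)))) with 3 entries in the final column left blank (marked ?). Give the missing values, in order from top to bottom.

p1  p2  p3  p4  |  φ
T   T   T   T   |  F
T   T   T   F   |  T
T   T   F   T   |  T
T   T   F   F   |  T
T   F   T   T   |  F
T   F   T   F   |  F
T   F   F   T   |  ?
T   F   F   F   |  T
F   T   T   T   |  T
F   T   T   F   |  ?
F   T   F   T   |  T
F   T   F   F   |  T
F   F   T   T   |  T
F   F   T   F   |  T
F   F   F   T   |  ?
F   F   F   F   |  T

Row p1=T, p2=F, p3=F, p4=T: (p1 <-> (p2 & ~(p4 <-> p2))) = F, so the formula = T.
Row p1=F, p2=T, p3=T, p4=F: (p1 <-> (p2 & ~(p4 <-> p2))) = F, so the formula = F.
Row p1=F, p2=F, p3=F, p4=T: (p1 <-> (p2 & ~(p4 <-> p2))) = T, so the formula = T.

T, F, T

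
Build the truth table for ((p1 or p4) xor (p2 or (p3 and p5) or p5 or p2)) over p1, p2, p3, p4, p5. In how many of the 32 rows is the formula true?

p1  p2  p3  p4  p5  |  φ
T   T   T   T   T   |  F
T   T   T   T   F   |  F
T   T   T   F   T   |  F
T   T   T   F   F   |  F
T   T   F   T   T   |  F
T   T   F   T   F   |  F
T   T   F   F   T   |  F
T   T   F   F   F   |  F
T   F   T   T   T   |  F
T   F   T   T   F   |  T
T   F   T   F   T   |  F
T   F   T   F   F   |  T
T   F   F   T   T   |  F
T   F   F   T   F   |  T
T   F   F   F   T   |  F
T   F   F   F   F   |  T
F   T   T   T   T   |  F
F   T   T   T   F   |  F
F   T   T   F   T   |  T
F   T   T   F   F   |  T
F   T   F   T   T   |  F
F   T   F   T   F   |  F
F   T   F   F   T   |  T
F   T   F   F   F   |  T
F   F   T   T   T   |  F
F   F   T   T   F   |  T
F   F   T   F   T   |  T
F   F   T   F   F   |  F
F   F   F   T   T   |  F
F   F   F   T   F   |  T
F   F   F   F   T   |  T
F   F   F   F   F   |  F
The formula is true on 12 of the 32 rows.

12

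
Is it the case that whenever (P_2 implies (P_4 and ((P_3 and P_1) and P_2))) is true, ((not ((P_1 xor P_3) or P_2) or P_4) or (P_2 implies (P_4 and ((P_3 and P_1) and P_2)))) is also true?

yes

P_1  P_2  P_3  P_4  |  φ  ψ
 T    T    T    T   |  T  T
 T    T    T    F   |  F  F
 T    T    F    T   |  F  T
 T    T    F    F   |  F  F
 T    F    T    T   |  T  T
 T    F    T    F   |  T  T
 T    F    F    T   |  T  T
 T    F    F    F   |  T  T
 F    T    T    T   |  F  T
 F    T    T    F   |  F  F
 F    T    F    T   |  F  T
 F    T    F    F   |  F  F
 F    F    T    T   |  T  T
 F    F    T    F   |  T  T
 F    F    F    T   |  T  T
 F    F    F    F   |  T  T
In every row where φ is true, ψ is also true, so φ ⊨ ψ.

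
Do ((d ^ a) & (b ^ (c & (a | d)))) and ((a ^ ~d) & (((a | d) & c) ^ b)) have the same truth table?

  a      b      c      d    |    φ      ψ  
 True   True   True   True  |  False  False
 True   True   True  False  |  False  False
 True   True  False   True  |  False   True
 True   True  False  False  |   True  False
 True  False   True   True  |  False   True
 True  False   True  False  |   True  False
 True  False  False   True  |  False  False
 True  False  False  False  |  False  False
False   True   True   True  |  False  False
False   True   True  False  |  False   True
False   True  False   True  |   True  False
False   True  False  False  |  False   True
False  False   True   True  |   True  False
False  False   True  False  |  False  False
False  False  False   True  |  False  False
False  False  False  False  |  False  False
The columns differ at a=True, b=True, c=False, d=True (φ=False, ψ=True), so they are not equivalent.

not equivalent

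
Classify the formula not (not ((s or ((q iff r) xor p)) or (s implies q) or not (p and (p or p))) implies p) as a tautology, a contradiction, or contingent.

contradiction

p  q  r  s  |  φ
0  0  0  0  |  0
0  0  0  1  |  0
0  0  1  0  |  0
0  0  1  1  |  0
0  1  0  0  |  0
0  1  0  1  |  0
0  1  1  0  |  0
0  1  1  1  |  0
1  0  0  0  |  0
1  0  0  1  |  0
1  0  1  0  |  0
1  0  1  1  |  0
1  1  0  0  |  0
1  1  0  1  |  0
1  1  1  0  |  0
1  1  1  1  |  0
Every row is 0, so the formula is a contradiction.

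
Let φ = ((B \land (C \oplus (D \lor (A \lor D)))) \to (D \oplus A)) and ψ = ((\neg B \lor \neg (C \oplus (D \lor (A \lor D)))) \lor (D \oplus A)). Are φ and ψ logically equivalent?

A  B  C  D  |  φ  ψ
0  0  0  0  |  1  1
0  0  0  1  |  1  1
0  0  1  0  |  1  1
0  0  1  1  |  1  1
0  1  0  0  |  1  1
0  1  0  1  |  1  1
0  1  1  0  |  0  0
0  1  1  1  |  1  1
1  0  0  0  |  1  1
1  0  0  1  |  1  1
1  0  1  0  |  1  1
1  0  1  1  |  1  1
1  1  0  0  |  1  1
1  1  0  1  |  0  0
1  1  1  0  |  1  1
1  1  1  1  |  1  1
The columns for φ and ψ agree on every row, so they are logically equivalent.

equivalent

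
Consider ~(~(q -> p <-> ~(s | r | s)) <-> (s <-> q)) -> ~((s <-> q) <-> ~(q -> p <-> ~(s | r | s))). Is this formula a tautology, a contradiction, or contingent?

tautology

p  q  r  s     (q -> p)  (r | s)  (s | (r | s))  ~(s | (r | s))  (s <-> q)  φ
F  F  F  F        T         F           F              T             T      T
F  F  F  T        T         T           T              F             F      T
F  F  T  F        T         T           T              F             T      T
F  F  T  T        T         T           T              F             F      T
F  T  F  F        F         F           F              T             F      T
F  T  F  T        F         T           T              F             T      T
F  T  T  F        F         T           T              F             F      T
F  T  T  T        F         T           T              F             T      T
T  F  F  F        T         F           F              T             T      T
T  F  F  T        T         T           T              F             F      T
T  F  T  F        T         T           T              F             T      T
T  F  T  T        T         T           T              F             F      T
T  T  F  F        T         F           F              T             F      T
T  T  F  T        T         T           T              F             T      T
T  T  T  F        T         T           T              F             F      T
T  T  T  T        T         T           T              F             T      T
Every row is T, so the formula is a tautology.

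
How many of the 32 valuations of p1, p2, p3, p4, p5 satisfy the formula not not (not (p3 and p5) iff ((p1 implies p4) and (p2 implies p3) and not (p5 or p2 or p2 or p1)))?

12

p1 | p2 | p3 | p4 | p5 | φ
-- | -- | -- | -- | -- | -
1  | 1  | 1  | 1  | 1  | 1
1  | 1  | 1  | 1  | 0  | 0
1  | 1  | 1  | 0  | 1  | 1
1  | 1  | 1  | 0  | 0  | 0
1  | 1  | 0  | 1  | 1  | 0
1  | 1  | 0  | 1  | 0  | 0
1  | 1  | 0  | 0  | 1  | 0
1  | 1  | 0  | 0  | 0  | 0
1  | 0  | 1  | 1  | 1  | 1
1  | 0  | 1  | 1  | 0  | 0
1  | 0  | 1  | 0  | 1  | 1
1  | 0  | 1  | 0  | 0  | 0
1  | 0  | 0  | 1  | 1  | 0
1  | 0  | 0  | 1  | 0  | 0
1  | 0  | 0  | 0  | 1  | 0
1  | 0  | 0  | 0  | 0  | 0
0  | 1  | 1  | 1  | 1  | 1
0  | 1  | 1  | 1  | 0  | 0
0  | 1  | 1  | 0  | 1  | 1
0  | 1  | 1  | 0  | 0  | 0
0  | 1  | 0  | 1  | 1  | 0
0  | 1  | 0  | 1  | 0  | 0
0  | 1  | 0  | 0  | 1  | 0
0  | 1  | 0  | 0  | 0  | 0
0  | 0  | 1  | 1  | 1  | 1
0  | 0  | 1  | 1  | 0  | 1
0  | 0  | 1  | 0  | 1  | 1
0  | 0  | 1  | 0  | 0  | 1
0  | 0  | 0  | 1  | 1  | 0
0  | 0  | 0  | 1  | 0  | 1
0  | 0  | 0  | 0  | 1  | 0
0  | 0  | 0  | 0  | 0  | 1
The formula is true on 12 of the 32 rows.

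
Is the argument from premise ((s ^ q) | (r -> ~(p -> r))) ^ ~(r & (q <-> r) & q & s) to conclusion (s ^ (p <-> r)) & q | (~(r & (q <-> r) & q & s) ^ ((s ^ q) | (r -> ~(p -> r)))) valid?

p | q | r | s | φ | ψ
- | - | - | - | - | -
1 | 1 | 1 | 1 | 0 | 0
1 | 1 | 1 | 0 | 0 | 1
1 | 1 | 0 | 1 | 0 | 1
1 | 1 | 0 | 0 | 0 | 0
1 | 0 | 1 | 1 | 0 | 0
1 | 0 | 1 | 0 | 1 | 1
1 | 0 | 0 | 1 | 0 | 0
1 | 0 | 0 | 0 | 0 | 0
0 | 1 | 1 | 1 | 0 | 1
0 | 1 | 1 | 0 | 0 | 0
0 | 1 | 0 | 1 | 0 | 0
0 | 1 | 0 | 0 | 0 | 1
0 | 0 | 1 | 1 | 0 | 0
0 | 0 | 1 | 0 | 1 | 1
0 | 0 | 0 | 1 | 0 | 0
0 | 0 | 0 | 0 | 0 | 0
In every row where φ is true, ψ is also true, so φ ⊨ ψ.

yes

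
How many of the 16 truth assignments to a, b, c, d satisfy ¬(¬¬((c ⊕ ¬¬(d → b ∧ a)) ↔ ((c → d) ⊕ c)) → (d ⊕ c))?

a  b  c  d  |  (b ∧ a)  (d → (b ∧ a))  ¬(d → (b ∧ a))  ¬¬(d → (b ∧ a))  (c ⊕ ¬¬(d → (b ∧ a)))  (c → d)  ((c → d) ⊕ c)  (d ⊕ c)  φ
0  0  0  0  |     0           1              0                1                   1               1           1           0     1
0  0  0  1  |     0           0              1                0                   0               1           1           1     0
0  0  1  0  |     0           1              0                1                   0               0           1           1     0
0  0  1  1  |     0           0              1                0                   1               1           0           0     0
0  1  0  0  |     0           1              0                1                   1               1           1           0     1
0  1  0  1  |     0           0              1                0                   0               1           1           1     0
0  1  1  0  |     0           1              0                1                   0               0           1           1     0
0  1  1  1  |     0           0              1                0                   1               1           0           0     0
1  0  0  0  |     0           1              0                1                   1               1           1           0     1
1  0  0  1  |     0           0              1                0                   0               1           1           1     0
1  0  1  0  |     0           1              0                1                   0               0           1           1     0
1  0  1  1  |     0           0              1                0                   1               1           0           0     0
1  1  0  0  |     1           1              0                1                   1               1           1           0     1
1  1  0  1  |     1           1              0                1                   1               1           1           1     0
1  1  1  0  |     1           1              0                1                   0               0           1           1     0
1  1  1  1  |     1           1              0                1                   0               1           0           0     1
The formula is true on 5 of the 16 rows.

5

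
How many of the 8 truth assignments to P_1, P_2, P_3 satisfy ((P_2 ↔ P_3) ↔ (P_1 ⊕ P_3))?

4

P_1 | P_2 | P_3 | ((P_2 ↔ P_3) ↔ (P_1 ⊕ P_3))
--- | --- | --- | ---------------------------
 1  |  1  |  1  |              0             
 1  |  1  |  0  |              0             
 1  |  0  |  1  |              1             
 1  |  0  |  0  |              1             
 0  |  1  |  1  |              1             
 0  |  1  |  0  |              1             
 0  |  0  |  1  |              0             
 0  |  0  |  0  |              0             
The formula is true on 4 of the 8 rows.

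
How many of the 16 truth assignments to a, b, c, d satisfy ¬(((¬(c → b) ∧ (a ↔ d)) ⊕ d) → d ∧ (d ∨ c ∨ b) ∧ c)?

a | b | c | d | φ
- | - | - | - | -
F | F | F | F | F
F | F | F | T | T
F | F | T | F | T
F | F | T | T | F
F | T | F | F | F
F | T | F | T | T
F | T | T | F | F
F | T | T | T | F
T | F | F | F | F
T | F | F | T | T
T | F | T | F | F
T | F | T | T | F
T | T | F | F | F
T | T | F | T | T
T | T | T | F | F
T | T | T | T | F
The formula is true on 5 of the 16 rows.

5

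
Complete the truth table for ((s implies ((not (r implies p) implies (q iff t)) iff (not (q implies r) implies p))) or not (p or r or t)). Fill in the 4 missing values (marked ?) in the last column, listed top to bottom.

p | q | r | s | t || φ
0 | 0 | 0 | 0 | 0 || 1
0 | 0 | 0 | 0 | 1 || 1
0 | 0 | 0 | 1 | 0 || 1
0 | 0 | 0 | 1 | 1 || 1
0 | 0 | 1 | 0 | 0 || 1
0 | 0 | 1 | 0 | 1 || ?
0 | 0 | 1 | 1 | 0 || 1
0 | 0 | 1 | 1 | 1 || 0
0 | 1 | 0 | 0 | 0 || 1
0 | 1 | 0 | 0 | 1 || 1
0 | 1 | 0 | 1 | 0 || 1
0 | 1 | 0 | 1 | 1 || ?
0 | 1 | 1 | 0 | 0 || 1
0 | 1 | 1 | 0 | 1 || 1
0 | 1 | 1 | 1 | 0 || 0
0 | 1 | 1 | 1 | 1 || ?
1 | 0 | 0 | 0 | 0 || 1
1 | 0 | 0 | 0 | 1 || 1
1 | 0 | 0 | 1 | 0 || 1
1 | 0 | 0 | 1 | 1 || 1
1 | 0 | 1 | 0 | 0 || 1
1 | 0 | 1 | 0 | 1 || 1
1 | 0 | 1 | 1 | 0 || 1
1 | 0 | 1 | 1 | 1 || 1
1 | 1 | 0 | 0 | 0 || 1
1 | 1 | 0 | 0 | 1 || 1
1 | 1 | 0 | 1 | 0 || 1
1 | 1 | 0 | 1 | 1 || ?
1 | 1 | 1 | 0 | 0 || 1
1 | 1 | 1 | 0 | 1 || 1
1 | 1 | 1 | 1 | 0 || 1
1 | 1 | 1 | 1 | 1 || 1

1, 0, 1, 1

Row p=0, q=0, r=1, s=0, t=1: (s implies ((not (r implies p) implies (q iff t)) iff (not (q implies r) implies p))) = 1, not (p or r or t) = 0, so the formula = 1.
Row p=0, q=1, r=0, s=1, t=1: (s implies ((not (r implies p) implies (q iff t)) iff (not (q implies r) implies p))) = 0, not (p or r or t) = 0, so the formula = 0.
Row p=0, q=1, r=1, s=1, t=1: (s implies ((not (r implies p) implies (q iff t)) iff (not (q implies r) implies p))) = 1, not (p or r or t) = 0, so the formula = 1.
Row p=1, q=1, r=0, s=1, t=1: (s implies ((not (r implies p) implies (q iff t)) iff (not (q implies r) implies p))) = 1, not (p or r or t) = 0, so the formula = 1.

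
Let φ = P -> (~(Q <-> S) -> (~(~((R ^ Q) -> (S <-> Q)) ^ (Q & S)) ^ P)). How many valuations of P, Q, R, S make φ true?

14

P | Q | R | S || (Q <-> S) | ~(Q <-> S) | (R ^ Q) | (S <-> Q) | ((R ^ Q) -> (S <-> Q)) | ~((R ^ Q) -> (S <-> Q)) | (Q & S) | φ
1 | 1 | 1 | 1 ||     1     |     0      |    0    |     1     |           1            |            0            |    1    | 1
1 | 1 | 1 | 0 ||     0     |     1      |    0    |     0     |           1            |            0            |    0    | 0
1 | 1 | 0 | 1 ||     1     |     0      |    1    |     1     |           1            |            0            |    1    | 1
1 | 1 | 0 | 0 ||     0     |     1      |    1    |     0     |           0            |            1            |    0    | 1
1 | 0 | 1 | 1 ||     0     |     1      |    1    |     0     |           0            |            1            |    0    | 1
1 | 0 | 1 | 0 ||     1     |     0      |    1    |     1     |           1            |            0            |    0    | 1
1 | 0 | 0 | 1 ||     0     |     1      |    0    |     0     |           1            |            0            |    0    | 0
1 | 0 | 0 | 0 ||     1     |     0      |    0    |     1     |           1            |            0            |    0    | 1
0 | 1 | 1 | 1 ||     1     |     0      |    0    |     1     |           1            |            0            |    1    | 1
0 | 1 | 1 | 0 ||     0     |     1      |    0    |     0     |           1            |            0            |    0    | 1
0 | 1 | 0 | 1 ||     1     |     0      |    1    |     1     |           1            |            0            |    1    | 1
0 | 1 | 0 | 0 ||     0     |     1      |    1    |     0     |           0            |            1            |    0    | 1
0 | 0 | 1 | 1 ||     0     |     1      |    1    |     0     |           0            |            1            |    0    | 1
0 | 0 | 1 | 0 ||     1     |     0      |    1    |     1     |           1            |            0            |    0    | 1
0 | 0 | 0 | 1 ||     0     |     1      |    0    |     0     |           1            |            0            |    0    | 1
0 | 0 | 0 | 0 ||     1     |     0      |    0    |     1     |           1            |            0            |    0    | 1
The formula is true on 14 of the 16 rows.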